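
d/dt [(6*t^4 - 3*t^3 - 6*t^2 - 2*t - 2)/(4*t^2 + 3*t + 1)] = (48*t^5 + 42*t^4 + 6*t^3 - 19*t^2 + 4*t + 4)/(16*t^4 + 24*t^3 + 17*t^2 + 6*t + 1)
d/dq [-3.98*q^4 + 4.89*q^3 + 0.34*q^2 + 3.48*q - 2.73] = -15.92*q^3 + 14.67*q^2 + 0.68*q + 3.48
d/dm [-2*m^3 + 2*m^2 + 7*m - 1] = -6*m^2 + 4*m + 7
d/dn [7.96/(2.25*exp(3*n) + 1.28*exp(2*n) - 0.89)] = (-53.73*exp(n) - 20.3776)*exp(2*n)/(2.25*exp(3*n) + 1.28*exp(2*n) - 0.89)^2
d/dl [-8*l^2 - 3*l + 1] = -16*l - 3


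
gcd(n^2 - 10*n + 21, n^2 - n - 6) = n - 3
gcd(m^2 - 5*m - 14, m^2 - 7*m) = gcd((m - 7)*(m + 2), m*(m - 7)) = m - 7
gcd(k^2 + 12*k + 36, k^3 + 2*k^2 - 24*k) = k + 6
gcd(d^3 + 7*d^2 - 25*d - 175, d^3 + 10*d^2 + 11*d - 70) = d^2 + 12*d + 35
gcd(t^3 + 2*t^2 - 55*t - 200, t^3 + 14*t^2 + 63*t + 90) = t + 5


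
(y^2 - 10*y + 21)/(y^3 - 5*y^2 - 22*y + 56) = (y - 3)/(y^2 + 2*y - 8)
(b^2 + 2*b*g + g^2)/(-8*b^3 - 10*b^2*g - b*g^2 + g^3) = (-b - g)/(8*b^2 + 2*b*g - g^2)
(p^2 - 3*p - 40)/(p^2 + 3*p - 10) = (p - 8)/(p - 2)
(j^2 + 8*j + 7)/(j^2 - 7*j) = (j^2 + 8*j + 7)/(j*(j - 7))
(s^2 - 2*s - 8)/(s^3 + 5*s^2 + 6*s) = (s - 4)/(s*(s + 3))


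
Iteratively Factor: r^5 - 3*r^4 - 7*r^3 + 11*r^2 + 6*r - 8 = (r - 4)*(r^4 + r^3 - 3*r^2 - r + 2) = (r - 4)*(r - 1)*(r^3 + 2*r^2 - r - 2) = (r - 4)*(r - 1)^2*(r^2 + 3*r + 2) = (r - 4)*(r - 1)^2*(r + 2)*(r + 1)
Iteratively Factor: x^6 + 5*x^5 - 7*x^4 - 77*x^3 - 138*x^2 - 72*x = (x)*(x^5 + 5*x^4 - 7*x^3 - 77*x^2 - 138*x - 72) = x*(x + 1)*(x^4 + 4*x^3 - 11*x^2 - 66*x - 72) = x*(x + 1)*(x + 2)*(x^3 + 2*x^2 - 15*x - 36) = x*(x + 1)*(x + 2)*(x + 3)*(x^2 - x - 12) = x*(x - 4)*(x + 1)*(x + 2)*(x + 3)*(x + 3)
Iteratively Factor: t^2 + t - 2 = (t + 2)*(t - 1)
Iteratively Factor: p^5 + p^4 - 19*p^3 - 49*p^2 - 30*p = (p + 1)*(p^4 - 19*p^2 - 30*p) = (p + 1)*(p + 2)*(p^3 - 2*p^2 - 15*p) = (p - 5)*(p + 1)*(p + 2)*(p^2 + 3*p) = p*(p - 5)*(p + 1)*(p + 2)*(p + 3)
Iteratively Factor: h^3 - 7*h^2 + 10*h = (h)*(h^2 - 7*h + 10) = h*(h - 5)*(h - 2)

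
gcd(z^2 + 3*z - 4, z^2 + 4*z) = z + 4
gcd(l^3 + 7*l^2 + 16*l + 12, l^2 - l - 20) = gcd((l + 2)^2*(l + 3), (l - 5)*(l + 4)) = 1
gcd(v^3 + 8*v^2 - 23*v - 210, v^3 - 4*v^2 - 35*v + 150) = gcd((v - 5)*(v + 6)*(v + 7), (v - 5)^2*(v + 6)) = v^2 + v - 30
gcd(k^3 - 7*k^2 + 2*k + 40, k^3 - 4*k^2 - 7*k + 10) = k^2 - 3*k - 10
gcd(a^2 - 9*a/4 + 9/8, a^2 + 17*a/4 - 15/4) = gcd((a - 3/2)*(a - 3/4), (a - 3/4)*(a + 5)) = a - 3/4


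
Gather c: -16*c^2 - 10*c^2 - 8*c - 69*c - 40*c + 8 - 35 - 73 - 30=-26*c^2 - 117*c - 130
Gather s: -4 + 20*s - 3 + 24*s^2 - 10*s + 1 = 24*s^2 + 10*s - 6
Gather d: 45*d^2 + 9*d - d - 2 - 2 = 45*d^2 + 8*d - 4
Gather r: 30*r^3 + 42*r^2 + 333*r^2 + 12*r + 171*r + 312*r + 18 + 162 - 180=30*r^3 + 375*r^2 + 495*r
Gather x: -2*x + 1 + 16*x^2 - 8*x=16*x^2 - 10*x + 1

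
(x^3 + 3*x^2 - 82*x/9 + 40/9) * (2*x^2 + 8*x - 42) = 2*x^5 + 14*x^4 - 326*x^3/9 - 190*x^2 + 3764*x/9 - 560/3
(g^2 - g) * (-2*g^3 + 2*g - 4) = -2*g^5 + 2*g^4 + 2*g^3 - 6*g^2 + 4*g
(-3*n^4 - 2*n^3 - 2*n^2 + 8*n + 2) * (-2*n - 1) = 6*n^5 + 7*n^4 + 6*n^3 - 14*n^2 - 12*n - 2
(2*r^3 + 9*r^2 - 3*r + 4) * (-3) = -6*r^3 - 27*r^2 + 9*r - 12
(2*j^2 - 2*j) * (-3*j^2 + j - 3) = -6*j^4 + 8*j^3 - 8*j^2 + 6*j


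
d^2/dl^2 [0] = 0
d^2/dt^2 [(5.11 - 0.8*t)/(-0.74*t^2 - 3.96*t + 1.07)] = ((1.2268 - 3.552*t)*(0.74*t^2 + 3.96*t - 1.07) + (0.8*t - 5.11)*(1.48*t + 3.96)*(2.96*t + 7.92))/(0.74*t^2 + 3.96*t - 1.07)^3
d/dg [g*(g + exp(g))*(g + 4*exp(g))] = 5*g^2*exp(g) + 3*g^2 + 8*g*exp(2*g) + 10*g*exp(g) + 4*exp(2*g)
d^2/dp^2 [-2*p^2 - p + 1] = -4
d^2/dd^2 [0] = 0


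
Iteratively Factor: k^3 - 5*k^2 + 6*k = (k)*(k^2 - 5*k + 6) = k*(k - 2)*(k - 3)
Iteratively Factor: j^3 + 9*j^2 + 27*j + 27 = (j + 3)*(j^2 + 6*j + 9) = (j + 3)^2*(j + 3)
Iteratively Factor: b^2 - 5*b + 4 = (b - 4)*(b - 1)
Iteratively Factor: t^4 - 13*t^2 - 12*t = (t - 4)*(t^3 + 4*t^2 + 3*t) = t*(t - 4)*(t^2 + 4*t + 3) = t*(t - 4)*(t + 1)*(t + 3)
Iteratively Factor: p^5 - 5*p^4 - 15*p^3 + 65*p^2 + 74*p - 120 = (p + 2)*(p^4 - 7*p^3 - p^2 + 67*p - 60) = (p + 2)*(p + 3)*(p^3 - 10*p^2 + 29*p - 20) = (p - 4)*(p + 2)*(p + 3)*(p^2 - 6*p + 5) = (p - 4)*(p - 1)*(p + 2)*(p + 3)*(p - 5)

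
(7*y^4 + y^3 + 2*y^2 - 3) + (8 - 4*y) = 7*y^4 + y^3 + 2*y^2 - 4*y + 5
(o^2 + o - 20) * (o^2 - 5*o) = o^4 - 4*o^3 - 25*o^2 + 100*o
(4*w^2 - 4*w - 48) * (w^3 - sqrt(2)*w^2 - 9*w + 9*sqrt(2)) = 4*w^5 - 4*sqrt(2)*w^4 - 4*w^4 - 84*w^3 + 4*sqrt(2)*w^3 + 36*w^2 + 84*sqrt(2)*w^2 - 36*sqrt(2)*w + 432*w - 432*sqrt(2)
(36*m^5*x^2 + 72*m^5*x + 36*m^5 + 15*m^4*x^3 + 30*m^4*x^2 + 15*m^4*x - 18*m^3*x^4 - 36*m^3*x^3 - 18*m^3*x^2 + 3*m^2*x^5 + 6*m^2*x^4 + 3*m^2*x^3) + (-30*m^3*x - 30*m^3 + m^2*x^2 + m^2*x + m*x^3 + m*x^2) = 36*m^5*x^2 + 72*m^5*x + 36*m^5 + 15*m^4*x^3 + 30*m^4*x^2 + 15*m^4*x - 18*m^3*x^4 - 36*m^3*x^3 - 18*m^3*x^2 - 30*m^3*x - 30*m^3 + 3*m^2*x^5 + 6*m^2*x^4 + 3*m^2*x^3 + m^2*x^2 + m^2*x + m*x^3 + m*x^2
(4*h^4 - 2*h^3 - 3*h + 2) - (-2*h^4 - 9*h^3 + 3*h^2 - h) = 6*h^4 + 7*h^3 - 3*h^2 - 2*h + 2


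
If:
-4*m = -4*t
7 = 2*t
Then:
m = 7/2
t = 7/2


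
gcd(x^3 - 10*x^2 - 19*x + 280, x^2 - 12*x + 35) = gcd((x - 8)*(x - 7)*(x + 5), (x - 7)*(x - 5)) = x - 7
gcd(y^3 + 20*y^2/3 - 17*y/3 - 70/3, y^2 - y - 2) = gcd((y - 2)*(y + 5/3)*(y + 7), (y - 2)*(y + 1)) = y - 2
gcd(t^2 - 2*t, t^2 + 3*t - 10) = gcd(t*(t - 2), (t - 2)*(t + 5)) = t - 2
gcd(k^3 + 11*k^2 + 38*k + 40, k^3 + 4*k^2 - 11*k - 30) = k^2 + 7*k + 10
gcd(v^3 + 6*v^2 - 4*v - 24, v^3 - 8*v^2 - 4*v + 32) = v^2 - 4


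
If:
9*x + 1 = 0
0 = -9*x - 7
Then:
No Solution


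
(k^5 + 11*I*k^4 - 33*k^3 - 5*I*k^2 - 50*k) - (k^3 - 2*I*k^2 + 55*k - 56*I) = k^5 + 11*I*k^4 - 34*k^3 - 3*I*k^2 - 105*k + 56*I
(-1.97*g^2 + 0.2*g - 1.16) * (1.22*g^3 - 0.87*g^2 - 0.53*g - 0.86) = -2.4034*g^5 + 1.9579*g^4 - 0.5451*g^3 + 2.5974*g^2 + 0.4428*g + 0.9976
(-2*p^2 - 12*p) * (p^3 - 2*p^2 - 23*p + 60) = -2*p^5 - 8*p^4 + 70*p^3 + 156*p^2 - 720*p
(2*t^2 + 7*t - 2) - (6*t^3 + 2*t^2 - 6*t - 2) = -6*t^3 + 13*t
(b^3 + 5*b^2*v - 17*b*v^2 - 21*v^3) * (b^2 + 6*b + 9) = b^5 + 5*b^4*v + 6*b^4 - 17*b^3*v^2 + 30*b^3*v + 9*b^3 - 21*b^2*v^3 - 102*b^2*v^2 + 45*b^2*v - 126*b*v^3 - 153*b*v^2 - 189*v^3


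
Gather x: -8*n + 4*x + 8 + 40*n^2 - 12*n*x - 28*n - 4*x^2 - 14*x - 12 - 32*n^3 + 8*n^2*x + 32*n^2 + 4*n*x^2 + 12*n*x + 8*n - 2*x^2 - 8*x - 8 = -32*n^3 + 72*n^2 - 28*n + x^2*(4*n - 6) + x*(8*n^2 - 18) - 12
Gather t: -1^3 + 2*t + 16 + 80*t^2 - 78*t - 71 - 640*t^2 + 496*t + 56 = -560*t^2 + 420*t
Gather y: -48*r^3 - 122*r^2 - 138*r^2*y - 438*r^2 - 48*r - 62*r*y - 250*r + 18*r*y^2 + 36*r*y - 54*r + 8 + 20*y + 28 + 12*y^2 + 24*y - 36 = -48*r^3 - 560*r^2 - 352*r + y^2*(18*r + 12) + y*(-138*r^2 - 26*r + 44)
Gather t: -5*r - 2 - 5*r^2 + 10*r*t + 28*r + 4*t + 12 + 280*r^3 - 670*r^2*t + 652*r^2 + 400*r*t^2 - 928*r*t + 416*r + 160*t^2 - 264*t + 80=280*r^3 + 647*r^2 + 439*r + t^2*(400*r + 160) + t*(-670*r^2 - 918*r - 260) + 90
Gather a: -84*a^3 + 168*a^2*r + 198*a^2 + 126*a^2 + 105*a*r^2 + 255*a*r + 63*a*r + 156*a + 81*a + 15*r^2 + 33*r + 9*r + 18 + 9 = -84*a^3 + a^2*(168*r + 324) + a*(105*r^2 + 318*r + 237) + 15*r^2 + 42*r + 27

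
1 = 1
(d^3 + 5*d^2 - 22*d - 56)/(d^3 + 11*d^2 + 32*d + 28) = (d - 4)/(d + 2)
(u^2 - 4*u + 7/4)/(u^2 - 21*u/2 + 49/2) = (u - 1/2)/(u - 7)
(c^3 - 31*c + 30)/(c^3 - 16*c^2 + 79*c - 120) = (c^2 + 5*c - 6)/(c^2 - 11*c + 24)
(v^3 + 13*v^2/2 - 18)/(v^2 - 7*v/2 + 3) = (v^2 + 8*v + 12)/(v - 2)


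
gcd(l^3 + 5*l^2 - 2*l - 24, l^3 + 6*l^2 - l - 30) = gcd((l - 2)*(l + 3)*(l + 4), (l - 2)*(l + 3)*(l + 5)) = l^2 + l - 6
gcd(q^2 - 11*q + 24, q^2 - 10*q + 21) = q - 3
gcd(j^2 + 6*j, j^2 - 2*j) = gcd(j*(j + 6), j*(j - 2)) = j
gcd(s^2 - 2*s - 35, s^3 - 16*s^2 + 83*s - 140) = s - 7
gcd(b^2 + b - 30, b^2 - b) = 1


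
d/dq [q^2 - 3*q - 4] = 2*q - 3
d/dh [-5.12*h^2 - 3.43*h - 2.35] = -10.24*h - 3.43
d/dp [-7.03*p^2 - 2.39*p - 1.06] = -14.06*p - 2.39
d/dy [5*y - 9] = 5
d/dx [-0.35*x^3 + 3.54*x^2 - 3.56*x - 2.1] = -1.05*x^2 + 7.08*x - 3.56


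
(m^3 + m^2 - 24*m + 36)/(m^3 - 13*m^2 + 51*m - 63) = (m^2 + 4*m - 12)/(m^2 - 10*m + 21)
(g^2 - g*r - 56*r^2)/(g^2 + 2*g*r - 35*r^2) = (-g + 8*r)/(-g + 5*r)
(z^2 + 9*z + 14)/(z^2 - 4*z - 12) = (z + 7)/(z - 6)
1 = 1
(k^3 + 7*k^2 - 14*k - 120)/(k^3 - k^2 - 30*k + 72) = (k + 5)/(k - 3)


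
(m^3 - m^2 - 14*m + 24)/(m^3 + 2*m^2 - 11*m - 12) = (m - 2)/(m + 1)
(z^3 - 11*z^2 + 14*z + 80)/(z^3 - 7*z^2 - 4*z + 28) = (z^2 - 13*z + 40)/(z^2 - 9*z + 14)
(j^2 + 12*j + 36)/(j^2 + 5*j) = (j^2 + 12*j + 36)/(j*(j + 5))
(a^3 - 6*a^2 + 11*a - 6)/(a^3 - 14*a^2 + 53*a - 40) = (a^2 - 5*a + 6)/(a^2 - 13*a + 40)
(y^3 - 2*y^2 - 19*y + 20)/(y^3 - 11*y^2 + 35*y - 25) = (y + 4)/(y - 5)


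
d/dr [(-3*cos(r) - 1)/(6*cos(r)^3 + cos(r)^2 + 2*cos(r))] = -(29*cos(r) + 21*cos(2*r)/2 + 9*cos(3*r) + 25/2)*sin(r)/((-6*sin(r)^2 + cos(r) + 8)^2*cos(r)^2)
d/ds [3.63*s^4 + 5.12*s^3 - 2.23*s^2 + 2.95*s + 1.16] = 14.52*s^3 + 15.36*s^2 - 4.46*s + 2.95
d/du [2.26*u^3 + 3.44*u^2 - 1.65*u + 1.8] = 6.78*u^2 + 6.88*u - 1.65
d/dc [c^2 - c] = 2*c - 1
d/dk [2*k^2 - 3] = 4*k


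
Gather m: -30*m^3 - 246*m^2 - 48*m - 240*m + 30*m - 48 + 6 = -30*m^3 - 246*m^2 - 258*m - 42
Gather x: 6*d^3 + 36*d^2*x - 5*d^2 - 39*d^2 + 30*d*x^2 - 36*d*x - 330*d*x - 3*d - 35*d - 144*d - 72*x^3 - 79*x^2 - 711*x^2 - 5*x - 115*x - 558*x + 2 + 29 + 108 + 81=6*d^3 - 44*d^2 - 182*d - 72*x^3 + x^2*(30*d - 790) + x*(36*d^2 - 366*d - 678) + 220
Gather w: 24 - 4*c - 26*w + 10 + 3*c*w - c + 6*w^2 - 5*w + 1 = -5*c + 6*w^2 + w*(3*c - 31) + 35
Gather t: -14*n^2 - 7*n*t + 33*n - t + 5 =-14*n^2 + 33*n + t*(-7*n - 1) + 5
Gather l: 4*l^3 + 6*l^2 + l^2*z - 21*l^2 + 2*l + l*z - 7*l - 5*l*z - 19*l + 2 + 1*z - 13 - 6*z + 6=4*l^3 + l^2*(z - 15) + l*(-4*z - 24) - 5*z - 5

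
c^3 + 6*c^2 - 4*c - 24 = (c - 2)*(c + 2)*(c + 6)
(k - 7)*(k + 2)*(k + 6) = k^3 + k^2 - 44*k - 84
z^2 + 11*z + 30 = (z + 5)*(z + 6)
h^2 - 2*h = h*(h - 2)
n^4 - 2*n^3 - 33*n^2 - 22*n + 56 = (n - 7)*(n - 1)*(n + 2)*(n + 4)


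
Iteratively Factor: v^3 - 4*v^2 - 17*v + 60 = (v - 5)*(v^2 + v - 12) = (v - 5)*(v + 4)*(v - 3)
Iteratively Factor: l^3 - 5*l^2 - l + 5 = (l + 1)*(l^2 - 6*l + 5) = (l - 1)*(l + 1)*(l - 5)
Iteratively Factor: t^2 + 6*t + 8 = (t + 2)*(t + 4)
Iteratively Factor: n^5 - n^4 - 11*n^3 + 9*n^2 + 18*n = (n - 3)*(n^4 + 2*n^3 - 5*n^2 - 6*n) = (n - 3)*(n + 1)*(n^3 + n^2 - 6*n) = n*(n - 3)*(n + 1)*(n^2 + n - 6) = n*(n - 3)*(n - 2)*(n + 1)*(n + 3)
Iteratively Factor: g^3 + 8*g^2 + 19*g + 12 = (g + 1)*(g^2 + 7*g + 12) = (g + 1)*(g + 3)*(g + 4)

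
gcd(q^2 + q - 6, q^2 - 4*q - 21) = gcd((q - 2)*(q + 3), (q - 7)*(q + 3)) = q + 3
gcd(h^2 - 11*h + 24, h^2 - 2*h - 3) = h - 3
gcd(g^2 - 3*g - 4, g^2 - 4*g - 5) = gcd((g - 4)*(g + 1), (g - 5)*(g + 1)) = g + 1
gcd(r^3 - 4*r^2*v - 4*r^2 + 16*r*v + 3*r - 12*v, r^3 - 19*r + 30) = r - 3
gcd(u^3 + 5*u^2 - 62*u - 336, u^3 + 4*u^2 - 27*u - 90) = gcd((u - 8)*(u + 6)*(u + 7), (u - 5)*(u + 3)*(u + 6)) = u + 6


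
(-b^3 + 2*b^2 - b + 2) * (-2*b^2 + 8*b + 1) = 2*b^5 - 12*b^4 + 17*b^3 - 10*b^2 + 15*b + 2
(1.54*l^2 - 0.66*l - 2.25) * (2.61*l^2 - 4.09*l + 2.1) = 4.0194*l^4 - 8.0212*l^3 + 0.0609000000000011*l^2 + 7.8165*l - 4.725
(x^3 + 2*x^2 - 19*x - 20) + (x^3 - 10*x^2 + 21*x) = 2*x^3 - 8*x^2 + 2*x - 20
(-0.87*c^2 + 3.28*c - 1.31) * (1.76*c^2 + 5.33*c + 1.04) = -1.5312*c^4 + 1.1357*c^3 + 14.272*c^2 - 3.5711*c - 1.3624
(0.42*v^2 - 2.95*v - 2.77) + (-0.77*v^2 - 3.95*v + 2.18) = -0.35*v^2 - 6.9*v - 0.59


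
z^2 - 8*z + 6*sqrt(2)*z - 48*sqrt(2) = (z - 8)*(z + 6*sqrt(2))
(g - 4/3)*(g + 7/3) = g^2 + g - 28/9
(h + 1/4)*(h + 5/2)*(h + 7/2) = h^3 + 25*h^2/4 + 41*h/4 + 35/16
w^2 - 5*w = w*(w - 5)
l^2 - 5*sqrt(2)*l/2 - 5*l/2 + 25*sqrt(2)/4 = (l - 5/2)*(l - 5*sqrt(2)/2)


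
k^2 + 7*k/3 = k*(k + 7/3)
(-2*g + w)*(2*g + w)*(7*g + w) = -28*g^3 - 4*g^2*w + 7*g*w^2 + w^3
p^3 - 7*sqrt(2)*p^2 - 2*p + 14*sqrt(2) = (p - 7*sqrt(2))*(p - sqrt(2))*(p + sqrt(2))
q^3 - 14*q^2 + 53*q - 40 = (q - 8)*(q - 5)*(q - 1)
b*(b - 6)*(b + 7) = b^3 + b^2 - 42*b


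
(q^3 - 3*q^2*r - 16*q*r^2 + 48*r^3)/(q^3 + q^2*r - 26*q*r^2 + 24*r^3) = (q^2 + q*r - 12*r^2)/(q^2 + 5*q*r - 6*r^2)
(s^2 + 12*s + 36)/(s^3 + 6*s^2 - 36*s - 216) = 1/(s - 6)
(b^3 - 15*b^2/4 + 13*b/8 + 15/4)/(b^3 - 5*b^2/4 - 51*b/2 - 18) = (b^2 - 9*b/2 + 5)/(b^2 - 2*b - 24)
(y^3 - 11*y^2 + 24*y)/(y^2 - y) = (y^2 - 11*y + 24)/(y - 1)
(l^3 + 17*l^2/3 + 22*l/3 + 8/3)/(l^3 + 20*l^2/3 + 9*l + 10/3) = (l + 4)/(l + 5)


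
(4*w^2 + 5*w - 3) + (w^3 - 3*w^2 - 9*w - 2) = w^3 + w^2 - 4*w - 5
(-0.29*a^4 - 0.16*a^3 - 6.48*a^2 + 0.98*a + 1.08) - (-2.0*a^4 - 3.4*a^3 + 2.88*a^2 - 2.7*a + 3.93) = 1.71*a^4 + 3.24*a^3 - 9.36*a^2 + 3.68*a - 2.85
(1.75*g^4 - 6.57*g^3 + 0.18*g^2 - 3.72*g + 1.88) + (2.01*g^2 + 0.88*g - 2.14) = 1.75*g^4 - 6.57*g^3 + 2.19*g^2 - 2.84*g - 0.26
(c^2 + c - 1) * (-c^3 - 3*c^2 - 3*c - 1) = -c^5 - 4*c^4 - 5*c^3 - c^2 + 2*c + 1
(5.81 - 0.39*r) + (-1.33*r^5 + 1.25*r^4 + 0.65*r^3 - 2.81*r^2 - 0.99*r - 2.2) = -1.33*r^5 + 1.25*r^4 + 0.65*r^3 - 2.81*r^2 - 1.38*r + 3.61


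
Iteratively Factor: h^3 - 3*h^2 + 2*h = (h)*(h^2 - 3*h + 2) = h*(h - 2)*(h - 1)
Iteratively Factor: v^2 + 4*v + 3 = (v + 3)*(v + 1)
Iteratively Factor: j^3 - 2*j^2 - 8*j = (j + 2)*(j^2 - 4*j) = (j - 4)*(j + 2)*(j)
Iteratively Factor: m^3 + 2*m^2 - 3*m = (m - 1)*(m^2 + 3*m) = (m - 1)*(m + 3)*(m)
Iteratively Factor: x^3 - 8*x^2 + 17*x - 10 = (x - 1)*(x^2 - 7*x + 10) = (x - 2)*(x - 1)*(x - 5)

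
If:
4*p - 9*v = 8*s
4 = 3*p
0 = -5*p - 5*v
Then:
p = 4/3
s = 13/6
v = -4/3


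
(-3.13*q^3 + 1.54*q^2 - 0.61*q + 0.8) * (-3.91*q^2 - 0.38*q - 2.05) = 12.2383*q^5 - 4.832*q^4 + 8.2164*q^3 - 6.0532*q^2 + 0.9465*q - 1.64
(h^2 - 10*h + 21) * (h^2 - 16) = h^4 - 10*h^3 + 5*h^2 + 160*h - 336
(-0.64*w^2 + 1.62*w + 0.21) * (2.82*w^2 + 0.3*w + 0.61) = -1.8048*w^4 + 4.3764*w^3 + 0.6878*w^2 + 1.0512*w + 0.1281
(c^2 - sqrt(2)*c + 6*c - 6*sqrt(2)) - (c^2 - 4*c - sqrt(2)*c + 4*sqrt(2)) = 10*c - 10*sqrt(2)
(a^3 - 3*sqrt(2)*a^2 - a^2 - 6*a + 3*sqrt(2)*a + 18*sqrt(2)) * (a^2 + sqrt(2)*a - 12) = a^5 - 2*sqrt(2)*a^4 - a^4 - 24*a^3 + 2*sqrt(2)*a^3 + 18*a^2 + 48*sqrt(2)*a^2 - 36*sqrt(2)*a + 108*a - 216*sqrt(2)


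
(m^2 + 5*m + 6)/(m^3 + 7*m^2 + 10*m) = (m + 3)/(m*(m + 5))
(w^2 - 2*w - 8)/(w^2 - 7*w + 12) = (w + 2)/(w - 3)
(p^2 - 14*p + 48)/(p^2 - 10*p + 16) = (p - 6)/(p - 2)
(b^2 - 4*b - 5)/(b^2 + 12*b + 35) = (b^2 - 4*b - 5)/(b^2 + 12*b + 35)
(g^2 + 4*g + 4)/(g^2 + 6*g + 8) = (g + 2)/(g + 4)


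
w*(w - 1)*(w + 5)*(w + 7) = w^4 + 11*w^3 + 23*w^2 - 35*w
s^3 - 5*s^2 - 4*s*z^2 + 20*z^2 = (s - 5)*(s - 2*z)*(s + 2*z)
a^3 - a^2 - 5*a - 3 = (a - 3)*(a + 1)^2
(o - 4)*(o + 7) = o^2 + 3*o - 28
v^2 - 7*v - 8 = (v - 8)*(v + 1)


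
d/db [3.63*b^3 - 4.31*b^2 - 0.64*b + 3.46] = 10.89*b^2 - 8.62*b - 0.64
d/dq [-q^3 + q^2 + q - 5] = -3*q^2 + 2*q + 1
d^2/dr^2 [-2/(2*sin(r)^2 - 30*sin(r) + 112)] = (4*sin(r)^4 - 45*sin(r)^3 - 5*sin(r)^2 + 930*sin(r) - 338)/(sin(r)^2 - 15*sin(r) + 56)^3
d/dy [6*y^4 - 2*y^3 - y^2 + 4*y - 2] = 24*y^3 - 6*y^2 - 2*y + 4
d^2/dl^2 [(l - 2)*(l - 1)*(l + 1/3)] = 6*l - 16/3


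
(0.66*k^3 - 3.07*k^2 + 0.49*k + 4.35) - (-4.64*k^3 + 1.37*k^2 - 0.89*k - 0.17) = 5.3*k^3 - 4.44*k^2 + 1.38*k + 4.52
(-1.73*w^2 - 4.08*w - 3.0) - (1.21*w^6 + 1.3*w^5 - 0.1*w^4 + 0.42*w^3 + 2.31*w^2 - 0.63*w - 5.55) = -1.21*w^6 - 1.3*w^5 + 0.1*w^4 - 0.42*w^3 - 4.04*w^2 - 3.45*w + 2.55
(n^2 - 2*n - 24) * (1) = n^2 - 2*n - 24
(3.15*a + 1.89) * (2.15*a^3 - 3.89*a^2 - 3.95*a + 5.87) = 6.7725*a^4 - 8.19*a^3 - 19.7946*a^2 + 11.025*a + 11.0943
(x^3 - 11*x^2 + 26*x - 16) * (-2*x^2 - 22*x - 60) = -2*x^5 + 130*x^3 + 120*x^2 - 1208*x + 960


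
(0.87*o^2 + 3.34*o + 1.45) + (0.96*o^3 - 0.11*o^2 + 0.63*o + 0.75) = 0.96*o^3 + 0.76*o^2 + 3.97*o + 2.2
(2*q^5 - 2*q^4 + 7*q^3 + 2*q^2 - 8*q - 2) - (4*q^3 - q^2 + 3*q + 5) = 2*q^5 - 2*q^4 + 3*q^3 + 3*q^2 - 11*q - 7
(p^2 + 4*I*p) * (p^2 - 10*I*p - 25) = p^4 - 6*I*p^3 + 15*p^2 - 100*I*p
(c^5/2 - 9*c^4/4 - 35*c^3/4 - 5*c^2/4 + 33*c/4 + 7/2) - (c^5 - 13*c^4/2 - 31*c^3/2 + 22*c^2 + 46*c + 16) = -c^5/2 + 17*c^4/4 + 27*c^3/4 - 93*c^2/4 - 151*c/4 - 25/2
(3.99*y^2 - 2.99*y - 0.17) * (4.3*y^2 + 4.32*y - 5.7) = 17.157*y^4 + 4.3798*y^3 - 36.3908*y^2 + 16.3086*y + 0.969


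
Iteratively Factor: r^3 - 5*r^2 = (r - 5)*(r^2) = r*(r - 5)*(r)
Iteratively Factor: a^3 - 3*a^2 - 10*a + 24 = (a - 4)*(a^2 + a - 6) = (a - 4)*(a + 3)*(a - 2)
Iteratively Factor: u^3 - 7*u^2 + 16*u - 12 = (u - 3)*(u^2 - 4*u + 4) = (u - 3)*(u - 2)*(u - 2)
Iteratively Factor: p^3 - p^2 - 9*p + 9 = (p - 3)*(p^2 + 2*p - 3) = (p - 3)*(p + 3)*(p - 1)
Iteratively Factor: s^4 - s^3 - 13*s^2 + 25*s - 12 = (s - 3)*(s^3 + 2*s^2 - 7*s + 4) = (s - 3)*(s - 1)*(s^2 + 3*s - 4) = (s - 3)*(s - 1)*(s + 4)*(s - 1)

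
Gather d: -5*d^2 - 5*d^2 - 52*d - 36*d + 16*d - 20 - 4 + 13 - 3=-10*d^2 - 72*d - 14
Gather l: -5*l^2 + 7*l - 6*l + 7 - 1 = -5*l^2 + l + 6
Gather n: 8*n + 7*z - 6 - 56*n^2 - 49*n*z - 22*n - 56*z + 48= -56*n^2 + n*(-49*z - 14) - 49*z + 42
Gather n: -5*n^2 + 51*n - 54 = -5*n^2 + 51*n - 54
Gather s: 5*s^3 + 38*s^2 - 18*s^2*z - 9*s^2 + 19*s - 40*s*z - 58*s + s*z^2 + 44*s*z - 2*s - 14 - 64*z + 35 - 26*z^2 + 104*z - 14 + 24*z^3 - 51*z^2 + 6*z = 5*s^3 + s^2*(29 - 18*z) + s*(z^2 + 4*z - 41) + 24*z^3 - 77*z^2 + 46*z + 7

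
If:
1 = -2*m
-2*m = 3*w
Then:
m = -1/2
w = 1/3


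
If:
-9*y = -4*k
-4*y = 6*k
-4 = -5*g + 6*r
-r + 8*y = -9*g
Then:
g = -4/49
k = 0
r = -36/49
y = 0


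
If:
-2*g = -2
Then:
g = 1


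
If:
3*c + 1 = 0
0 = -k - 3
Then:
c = -1/3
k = -3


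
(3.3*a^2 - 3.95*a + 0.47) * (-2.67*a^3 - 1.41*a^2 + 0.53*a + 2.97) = -8.811*a^5 + 5.8935*a^4 + 6.0636*a^3 + 7.0448*a^2 - 11.4824*a + 1.3959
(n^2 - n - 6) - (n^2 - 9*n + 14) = 8*n - 20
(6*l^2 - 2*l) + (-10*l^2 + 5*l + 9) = -4*l^2 + 3*l + 9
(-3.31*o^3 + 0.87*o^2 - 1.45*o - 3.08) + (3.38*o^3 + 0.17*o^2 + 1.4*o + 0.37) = 0.0699999999999998*o^3 + 1.04*o^2 - 0.05*o - 2.71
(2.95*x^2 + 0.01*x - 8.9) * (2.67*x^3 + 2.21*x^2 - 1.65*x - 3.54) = 7.8765*x^5 + 6.5462*x^4 - 28.6084*x^3 - 30.1285*x^2 + 14.6496*x + 31.506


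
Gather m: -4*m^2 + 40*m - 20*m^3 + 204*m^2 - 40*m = -20*m^3 + 200*m^2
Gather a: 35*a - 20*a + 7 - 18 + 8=15*a - 3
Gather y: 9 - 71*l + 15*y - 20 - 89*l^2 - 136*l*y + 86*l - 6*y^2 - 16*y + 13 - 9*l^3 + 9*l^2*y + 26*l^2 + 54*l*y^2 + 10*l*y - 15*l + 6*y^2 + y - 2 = -9*l^3 - 63*l^2 + 54*l*y^2 + y*(9*l^2 - 126*l)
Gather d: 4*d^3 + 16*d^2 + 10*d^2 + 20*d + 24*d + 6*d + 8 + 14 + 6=4*d^3 + 26*d^2 + 50*d + 28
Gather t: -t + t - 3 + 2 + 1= 0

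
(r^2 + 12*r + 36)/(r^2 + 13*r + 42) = (r + 6)/(r + 7)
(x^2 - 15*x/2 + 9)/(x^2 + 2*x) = (x^2 - 15*x/2 + 9)/(x*(x + 2))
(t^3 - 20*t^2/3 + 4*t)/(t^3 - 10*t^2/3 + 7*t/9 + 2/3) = 3*t*(t - 6)/(3*t^2 - 8*t - 3)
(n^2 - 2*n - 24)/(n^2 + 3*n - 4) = (n - 6)/(n - 1)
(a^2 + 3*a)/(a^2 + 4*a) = (a + 3)/(a + 4)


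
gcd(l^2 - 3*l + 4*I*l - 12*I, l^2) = 1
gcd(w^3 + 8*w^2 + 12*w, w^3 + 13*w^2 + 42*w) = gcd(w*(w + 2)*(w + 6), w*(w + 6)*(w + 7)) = w^2 + 6*w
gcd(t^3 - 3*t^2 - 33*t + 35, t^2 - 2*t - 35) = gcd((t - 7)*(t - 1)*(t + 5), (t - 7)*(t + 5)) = t^2 - 2*t - 35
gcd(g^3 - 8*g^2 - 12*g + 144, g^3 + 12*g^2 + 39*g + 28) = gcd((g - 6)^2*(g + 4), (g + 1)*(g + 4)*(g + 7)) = g + 4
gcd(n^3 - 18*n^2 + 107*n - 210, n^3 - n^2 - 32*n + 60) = n - 5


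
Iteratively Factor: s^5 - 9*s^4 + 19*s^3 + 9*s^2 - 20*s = (s)*(s^4 - 9*s^3 + 19*s^2 + 9*s - 20) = s*(s - 4)*(s^3 - 5*s^2 - s + 5) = s*(s - 4)*(s + 1)*(s^2 - 6*s + 5) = s*(s - 5)*(s - 4)*(s + 1)*(s - 1)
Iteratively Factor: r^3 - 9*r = (r - 3)*(r^2 + 3*r) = (r - 3)*(r + 3)*(r)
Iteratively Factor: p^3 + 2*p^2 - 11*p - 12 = (p + 1)*(p^2 + p - 12) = (p + 1)*(p + 4)*(p - 3)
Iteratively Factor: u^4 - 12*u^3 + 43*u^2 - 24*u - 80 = (u - 4)*(u^3 - 8*u^2 + 11*u + 20) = (u - 4)^2*(u^2 - 4*u - 5) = (u - 5)*(u - 4)^2*(u + 1)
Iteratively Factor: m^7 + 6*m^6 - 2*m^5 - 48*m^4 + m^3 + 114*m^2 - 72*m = (m)*(m^6 + 6*m^5 - 2*m^4 - 48*m^3 + m^2 + 114*m - 72) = m*(m - 1)*(m^5 + 7*m^4 + 5*m^3 - 43*m^2 - 42*m + 72) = m*(m - 1)^2*(m^4 + 8*m^3 + 13*m^2 - 30*m - 72) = m*(m - 1)^2*(m + 3)*(m^3 + 5*m^2 - 2*m - 24) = m*(m - 1)^2*(m + 3)^2*(m^2 + 2*m - 8) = m*(m - 2)*(m - 1)^2*(m + 3)^2*(m + 4)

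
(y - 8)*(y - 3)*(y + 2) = y^3 - 9*y^2 + 2*y + 48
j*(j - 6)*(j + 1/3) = j^3 - 17*j^2/3 - 2*j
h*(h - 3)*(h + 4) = h^3 + h^2 - 12*h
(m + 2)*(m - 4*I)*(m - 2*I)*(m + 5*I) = m^4 + 2*m^3 - I*m^3 + 22*m^2 - 2*I*m^2 + 44*m - 40*I*m - 80*I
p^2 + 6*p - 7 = (p - 1)*(p + 7)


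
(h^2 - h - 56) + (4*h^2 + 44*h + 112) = 5*h^2 + 43*h + 56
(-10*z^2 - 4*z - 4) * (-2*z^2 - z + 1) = 20*z^4 + 18*z^3 + 2*z^2 - 4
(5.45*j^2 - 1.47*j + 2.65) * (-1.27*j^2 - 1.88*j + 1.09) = -6.9215*j^4 - 8.3791*j^3 + 5.3386*j^2 - 6.5843*j + 2.8885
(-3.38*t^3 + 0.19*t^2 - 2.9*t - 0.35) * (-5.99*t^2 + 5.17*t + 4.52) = 20.2462*t^5 - 18.6127*t^4 + 3.0757*t^3 - 12.0377*t^2 - 14.9175*t - 1.582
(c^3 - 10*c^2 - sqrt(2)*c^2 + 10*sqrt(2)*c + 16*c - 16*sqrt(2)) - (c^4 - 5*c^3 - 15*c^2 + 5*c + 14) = -c^4 + 6*c^3 - sqrt(2)*c^2 + 5*c^2 + 11*c + 10*sqrt(2)*c - 16*sqrt(2) - 14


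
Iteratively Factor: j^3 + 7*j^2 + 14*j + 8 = (j + 2)*(j^2 + 5*j + 4) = (j + 1)*(j + 2)*(j + 4)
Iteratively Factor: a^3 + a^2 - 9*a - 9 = (a + 1)*(a^2 - 9) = (a + 1)*(a + 3)*(a - 3)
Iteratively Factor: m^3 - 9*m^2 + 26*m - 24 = (m - 2)*(m^2 - 7*m + 12) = (m - 4)*(m - 2)*(m - 3)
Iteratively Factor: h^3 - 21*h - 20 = (h + 4)*(h^2 - 4*h - 5) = (h - 5)*(h + 4)*(h + 1)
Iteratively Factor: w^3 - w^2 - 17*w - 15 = (w + 1)*(w^2 - 2*w - 15) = (w + 1)*(w + 3)*(w - 5)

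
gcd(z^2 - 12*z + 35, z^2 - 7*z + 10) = z - 5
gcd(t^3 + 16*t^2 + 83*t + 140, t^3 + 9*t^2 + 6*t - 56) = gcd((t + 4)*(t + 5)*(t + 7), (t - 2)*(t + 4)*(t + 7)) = t^2 + 11*t + 28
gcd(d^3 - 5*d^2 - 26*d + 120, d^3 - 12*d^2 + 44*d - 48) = d^2 - 10*d + 24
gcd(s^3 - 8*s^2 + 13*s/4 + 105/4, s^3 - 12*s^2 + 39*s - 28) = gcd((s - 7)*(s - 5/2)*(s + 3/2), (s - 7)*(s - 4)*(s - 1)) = s - 7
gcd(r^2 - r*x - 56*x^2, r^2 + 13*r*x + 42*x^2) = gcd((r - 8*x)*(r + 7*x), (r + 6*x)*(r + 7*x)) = r + 7*x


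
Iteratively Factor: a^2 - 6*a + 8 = (a - 2)*(a - 4)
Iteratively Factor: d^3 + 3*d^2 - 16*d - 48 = (d - 4)*(d^2 + 7*d + 12) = (d - 4)*(d + 4)*(d + 3)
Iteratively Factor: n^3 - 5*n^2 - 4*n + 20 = (n + 2)*(n^2 - 7*n + 10) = (n - 5)*(n + 2)*(n - 2)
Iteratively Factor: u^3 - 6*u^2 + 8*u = (u)*(u^2 - 6*u + 8) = u*(u - 4)*(u - 2)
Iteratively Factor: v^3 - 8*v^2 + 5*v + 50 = (v - 5)*(v^2 - 3*v - 10) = (v - 5)*(v + 2)*(v - 5)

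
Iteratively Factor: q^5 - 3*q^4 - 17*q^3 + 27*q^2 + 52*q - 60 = (q + 2)*(q^4 - 5*q^3 - 7*q^2 + 41*q - 30) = (q + 2)*(q + 3)*(q^3 - 8*q^2 + 17*q - 10) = (q - 2)*(q + 2)*(q + 3)*(q^2 - 6*q + 5) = (q - 5)*(q - 2)*(q + 2)*(q + 3)*(q - 1)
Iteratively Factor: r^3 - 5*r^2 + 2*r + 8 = (r + 1)*(r^2 - 6*r + 8) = (r - 4)*(r + 1)*(r - 2)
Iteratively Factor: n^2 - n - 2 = (n + 1)*(n - 2)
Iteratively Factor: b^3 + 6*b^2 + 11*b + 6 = (b + 3)*(b^2 + 3*b + 2) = (b + 1)*(b + 3)*(b + 2)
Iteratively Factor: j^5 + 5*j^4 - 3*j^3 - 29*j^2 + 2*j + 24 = (j + 1)*(j^4 + 4*j^3 - 7*j^2 - 22*j + 24) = (j + 1)*(j + 4)*(j^3 - 7*j + 6) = (j + 1)*(j + 3)*(j + 4)*(j^2 - 3*j + 2) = (j - 1)*(j + 1)*(j + 3)*(j + 4)*(j - 2)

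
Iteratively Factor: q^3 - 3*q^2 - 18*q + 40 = (q + 4)*(q^2 - 7*q + 10) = (q - 5)*(q + 4)*(q - 2)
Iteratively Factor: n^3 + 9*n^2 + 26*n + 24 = (n + 4)*(n^2 + 5*n + 6) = (n + 2)*(n + 4)*(n + 3)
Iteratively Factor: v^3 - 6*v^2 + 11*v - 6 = (v - 3)*(v^2 - 3*v + 2) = (v - 3)*(v - 1)*(v - 2)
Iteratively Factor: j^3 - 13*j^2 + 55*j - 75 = (j - 3)*(j^2 - 10*j + 25) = (j - 5)*(j - 3)*(j - 5)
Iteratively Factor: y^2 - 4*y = (y - 4)*(y)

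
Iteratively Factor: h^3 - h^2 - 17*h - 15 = (h - 5)*(h^2 + 4*h + 3) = (h - 5)*(h + 1)*(h + 3)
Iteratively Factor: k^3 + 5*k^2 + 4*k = (k)*(k^2 + 5*k + 4) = k*(k + 4)*(k + 1)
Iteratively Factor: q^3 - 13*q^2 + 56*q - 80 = (q - 5)*(q^2 - 8*q + 16) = (q - 5)*(q - 4)*(q - 4)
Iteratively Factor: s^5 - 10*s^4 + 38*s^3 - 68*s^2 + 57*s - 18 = (s - 1)*(s^4 - 9*s^3 + 29*s^2 - 39*s + 18) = (s - 1)^2*(s^3 - 8*s^2 + 21*s - 18) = (s - 3)*(s - 1)^2*(s^2 - 5*s + 6) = (s - 3)^2*(s - 1)^2*(s - 2)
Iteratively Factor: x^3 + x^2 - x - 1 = (x - 1)*(x^2 + 2*x + 1) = (x - 1)*(x + 1)*(x + 1)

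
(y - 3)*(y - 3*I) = y^2 - 3*y - 3*I*y + 9*I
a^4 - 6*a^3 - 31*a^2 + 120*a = a*(a - 8)*(a - 3)*(a + 5)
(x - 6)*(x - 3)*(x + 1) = x^3 - 8*x^2 + 9*x + 18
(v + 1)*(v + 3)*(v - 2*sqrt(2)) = v^3 - 2*sqrt(2)*v^2 + 4*v^2 - 8*sqrt(2)*v + 3*v - 6*sqrt(2)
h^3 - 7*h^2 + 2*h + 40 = (h - 5)*(h - 4)*(h + 2)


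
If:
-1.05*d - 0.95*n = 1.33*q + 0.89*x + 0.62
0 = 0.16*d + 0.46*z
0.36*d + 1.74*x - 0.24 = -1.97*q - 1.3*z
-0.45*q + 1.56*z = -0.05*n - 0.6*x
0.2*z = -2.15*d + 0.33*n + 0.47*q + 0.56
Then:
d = 0.12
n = -0.91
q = -0.02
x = 0.17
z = -0.04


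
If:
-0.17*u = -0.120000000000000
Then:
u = 0.71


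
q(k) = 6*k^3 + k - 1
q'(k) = 18*k^2 + 1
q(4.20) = 447.73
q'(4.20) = 318.52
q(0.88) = 3.97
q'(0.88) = 14.94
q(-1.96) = -48.14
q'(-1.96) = 70.15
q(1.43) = 17.98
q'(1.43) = 37.81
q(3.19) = 196.96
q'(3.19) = 184.17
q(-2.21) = -67.97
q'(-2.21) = 88.91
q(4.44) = 528.61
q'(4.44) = 355.84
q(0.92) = 4.59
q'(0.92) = 16.24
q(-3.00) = -166.00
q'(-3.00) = 163.00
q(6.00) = 1301.00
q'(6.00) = 649.00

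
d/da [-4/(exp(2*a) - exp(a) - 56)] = (8*exp(a) - 4)*exp(a)/(-exp(2*a) + exp(a) + 56)^2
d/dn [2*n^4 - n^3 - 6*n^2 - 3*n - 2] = 8*n^3 - 3*n^2 - 12*n - 3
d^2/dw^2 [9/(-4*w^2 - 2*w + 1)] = 72*(4*w^2 + 2*w - (4*w + 1)^2 - 1)/(4*w^2 + 2*w - 1)^3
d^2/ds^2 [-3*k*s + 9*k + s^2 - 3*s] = 2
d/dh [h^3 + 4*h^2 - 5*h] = 3*h^2 + 8*h - 5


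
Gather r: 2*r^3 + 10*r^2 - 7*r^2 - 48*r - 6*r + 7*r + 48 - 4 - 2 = 2*r^3 + 3*r^2 - 47*r + 42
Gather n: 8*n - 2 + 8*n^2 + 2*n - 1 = 8*n^2 + 10*n - 3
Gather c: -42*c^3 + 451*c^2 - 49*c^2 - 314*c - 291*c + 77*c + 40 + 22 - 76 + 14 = -42*c^3 + 402*c^2 - 528*c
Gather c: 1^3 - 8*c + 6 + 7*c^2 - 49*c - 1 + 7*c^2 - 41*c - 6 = 14*c^2 - 98*c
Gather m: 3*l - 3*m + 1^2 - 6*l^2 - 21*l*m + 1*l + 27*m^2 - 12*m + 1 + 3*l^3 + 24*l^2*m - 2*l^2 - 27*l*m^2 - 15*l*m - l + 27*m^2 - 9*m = 3*l^3 - 8*l^2 + 3*l + m^2*(54 - 27*l) + m*(24*l^2 - 36*l - 24) + 2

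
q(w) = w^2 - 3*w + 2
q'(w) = 2*w - 3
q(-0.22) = 2.71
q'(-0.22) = -3.44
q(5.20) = 13.44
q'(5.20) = 7.40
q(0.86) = 0.16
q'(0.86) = -1.28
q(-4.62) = 37.20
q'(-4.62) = -12.24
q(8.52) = 49.03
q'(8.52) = 14.04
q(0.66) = 0.46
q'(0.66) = -1.68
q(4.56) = 9.11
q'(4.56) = 6.12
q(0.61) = 0.54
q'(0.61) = -1.78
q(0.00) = 2.00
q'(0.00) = -3.00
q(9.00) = 56.00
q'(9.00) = 15.00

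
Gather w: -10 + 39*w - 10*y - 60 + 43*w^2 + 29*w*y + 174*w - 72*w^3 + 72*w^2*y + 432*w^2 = -72*w^3 + w^2*(72*y + 475) + w*(29*y + 213) - 10*y - 70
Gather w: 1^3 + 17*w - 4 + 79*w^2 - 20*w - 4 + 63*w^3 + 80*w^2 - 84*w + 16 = 63*w^3 + 159*w^2 - 87*w + 9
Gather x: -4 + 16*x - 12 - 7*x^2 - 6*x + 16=-7*x^2 + 10*x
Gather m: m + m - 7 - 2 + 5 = 2*m - 4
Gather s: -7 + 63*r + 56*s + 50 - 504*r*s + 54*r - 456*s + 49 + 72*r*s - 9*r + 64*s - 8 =108*r + s*(-432*r - 336) + 84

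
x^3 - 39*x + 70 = (x - 5)*(x - 2)*(x + 7)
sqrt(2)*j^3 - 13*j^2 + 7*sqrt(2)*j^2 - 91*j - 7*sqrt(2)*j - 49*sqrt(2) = (j + 7)*(j - 7*sqrt(2))*(sqrt(2)*j + 1)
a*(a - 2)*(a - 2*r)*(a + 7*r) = a^4 + 5*a^3*r - 2*a^3 - 14*a^2*r^2 - 10*a^2*r + 28*a*r^2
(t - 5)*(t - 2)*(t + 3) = t^3 - 4*t^2 - 11*t + 30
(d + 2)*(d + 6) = d^2 + 8*d + 12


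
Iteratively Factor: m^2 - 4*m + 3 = (m - 1)*(m - 3)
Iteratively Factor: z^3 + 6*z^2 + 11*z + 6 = (z + 3)*(z^2 + 3*z + 2) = (z + 2)*(z + 3)*(z + 1)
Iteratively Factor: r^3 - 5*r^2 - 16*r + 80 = (r - 5)*(r^2 - 16) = (r - 5)*(r + 4)*(r - 4)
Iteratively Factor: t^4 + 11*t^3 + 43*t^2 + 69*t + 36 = (t + 3)*(t^3 + 8*t^2 + 19*t + 12) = (t + 3)^2*(t^2 + 5*t + 4) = (t + 3)^2*(t + 4)*(t + 1)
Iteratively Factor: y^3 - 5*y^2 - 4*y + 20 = (y - 5)*(y^2 - 4) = (y - 5)*(y - 2)*(y + 2)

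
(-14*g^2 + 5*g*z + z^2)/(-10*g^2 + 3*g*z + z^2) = (7*g + z)/(5*g + z)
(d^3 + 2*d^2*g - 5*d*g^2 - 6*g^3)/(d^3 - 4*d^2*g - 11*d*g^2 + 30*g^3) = (d + g)/(d - 5*g)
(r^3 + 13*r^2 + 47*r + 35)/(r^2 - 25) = (r^2 + 8*r + 7)/(r - 5)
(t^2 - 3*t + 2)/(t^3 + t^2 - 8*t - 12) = (t^2 - 3*t + 2)/(t^3 + t^2 - 8*t - 12)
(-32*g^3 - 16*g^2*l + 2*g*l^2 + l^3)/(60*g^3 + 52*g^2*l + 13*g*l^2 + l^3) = (-16*g^2 + l^2)/(30*g^2 + 11*g*l + l^2)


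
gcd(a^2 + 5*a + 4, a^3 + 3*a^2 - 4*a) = a + 4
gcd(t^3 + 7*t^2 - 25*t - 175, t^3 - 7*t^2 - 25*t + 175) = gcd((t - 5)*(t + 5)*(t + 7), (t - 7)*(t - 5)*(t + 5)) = t^2 - 25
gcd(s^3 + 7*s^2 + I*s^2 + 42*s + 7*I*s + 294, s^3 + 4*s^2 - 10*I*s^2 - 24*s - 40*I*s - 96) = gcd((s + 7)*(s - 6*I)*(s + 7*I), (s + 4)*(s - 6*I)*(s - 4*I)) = s - 6*I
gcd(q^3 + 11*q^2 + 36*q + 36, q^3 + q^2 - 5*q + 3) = q + 3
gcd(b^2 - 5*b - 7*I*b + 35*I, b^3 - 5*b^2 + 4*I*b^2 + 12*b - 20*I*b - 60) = b - 5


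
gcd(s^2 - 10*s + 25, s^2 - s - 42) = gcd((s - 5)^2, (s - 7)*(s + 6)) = 1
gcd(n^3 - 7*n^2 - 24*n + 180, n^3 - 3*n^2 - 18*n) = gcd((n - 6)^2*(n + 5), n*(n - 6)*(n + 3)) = n - 6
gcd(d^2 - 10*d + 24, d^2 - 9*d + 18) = d - 6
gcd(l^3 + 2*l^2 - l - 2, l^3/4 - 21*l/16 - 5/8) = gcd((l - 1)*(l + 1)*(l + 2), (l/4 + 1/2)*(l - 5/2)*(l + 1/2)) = l + 2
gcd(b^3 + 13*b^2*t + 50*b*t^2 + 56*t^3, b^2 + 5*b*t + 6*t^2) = b + 2*t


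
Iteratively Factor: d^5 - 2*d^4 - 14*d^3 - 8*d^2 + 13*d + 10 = (d - 5)*(d^4 + 3*d^3 + d^2 - 3*d - 2) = (d - 5)*(d + 1)*(d^3 + 2*d^2 - d - 2) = (d - 5)*(d + 1)^2*(d^2 + d - 2) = (d - 5)*(d - 1)*(d + 1)^2*(d + 2)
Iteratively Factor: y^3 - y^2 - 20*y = (y - 5)*(y^2 + 4*y) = y*(y - 5)*(y + 4)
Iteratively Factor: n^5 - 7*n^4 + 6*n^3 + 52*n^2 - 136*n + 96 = (n - 2)*(n^4 - 5*n^3 - 4*n^2 + 44*n - 48) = (n - 2)^2*(n^3 - 3*n^2 - 10*n + 24) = (n - 2)^3*(n^2 - n - 12) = (n - 2)^3*(n + 3)*(n - 4)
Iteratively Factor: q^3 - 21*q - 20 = (q + 1)*(q^2 - q - 20) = (q + 1)*(q + 4)*(q - 5)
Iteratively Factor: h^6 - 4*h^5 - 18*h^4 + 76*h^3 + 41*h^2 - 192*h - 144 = (h + 1)*(h^5 - 5*h^4 - 13*h^3 + 89*h^2 - 48*h - 144) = (h + 1)*(h + 4)*(h^4 - 9*h^3 + 23*h^2 - 3*h - 36) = (h + 1)^2*(h + 4)*(h^3 - 10*h^2 + 33*h - 36) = (h - 3)*(h + 1)^2*(h + 4)*(h^2 - 7*h + 12) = (h - 3)^2*(h + 1)^2*(h + 4)*(h - 4)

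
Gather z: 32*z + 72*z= 104*z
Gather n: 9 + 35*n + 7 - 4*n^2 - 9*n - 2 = -4*n^2 + 26*n + 14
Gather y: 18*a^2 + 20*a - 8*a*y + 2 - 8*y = 18*a^2 + 20*a + y*(-8*a - 8) + 2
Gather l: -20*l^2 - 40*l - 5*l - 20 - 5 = -20*l^2 - 45*l - 25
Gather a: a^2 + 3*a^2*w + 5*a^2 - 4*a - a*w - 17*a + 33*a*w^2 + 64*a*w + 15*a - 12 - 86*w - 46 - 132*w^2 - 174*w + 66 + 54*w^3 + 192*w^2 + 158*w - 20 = a^2*(3*w + 6) + a*(33*w^2 + 63*w - 6) + 54*w^3 + 60*w^2 - 102*w - 12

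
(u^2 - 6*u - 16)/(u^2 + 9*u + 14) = (u - 8)/(u + 7)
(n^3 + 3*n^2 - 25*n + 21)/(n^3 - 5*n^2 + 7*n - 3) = (n + 7)/(n - 1)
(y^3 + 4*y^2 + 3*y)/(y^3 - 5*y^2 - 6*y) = (y + 3)/(y - 6)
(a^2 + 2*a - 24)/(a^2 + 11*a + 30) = (a - 4)/(a + 5)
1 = 1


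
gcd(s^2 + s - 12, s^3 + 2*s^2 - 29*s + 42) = s - 3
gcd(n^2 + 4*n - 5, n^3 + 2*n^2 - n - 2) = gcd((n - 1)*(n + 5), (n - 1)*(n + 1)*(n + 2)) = n - 1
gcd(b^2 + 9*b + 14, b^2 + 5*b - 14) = b + 7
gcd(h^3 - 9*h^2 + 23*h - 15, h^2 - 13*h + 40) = h - 5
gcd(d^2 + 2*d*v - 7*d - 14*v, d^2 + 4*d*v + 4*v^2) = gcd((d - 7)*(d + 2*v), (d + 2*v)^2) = d + 2*v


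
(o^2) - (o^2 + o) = -o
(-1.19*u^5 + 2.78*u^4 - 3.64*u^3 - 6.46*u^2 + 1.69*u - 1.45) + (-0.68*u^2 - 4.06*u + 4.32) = -1.19*u^5 + 2.78*u^4 - 3.64*u^3 - 7.14*u^2 - 2.37*u + 2.87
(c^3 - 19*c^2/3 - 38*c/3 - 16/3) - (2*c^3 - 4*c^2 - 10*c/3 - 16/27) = -c^3 - 7*c^2/3 - 28*c/3 - 128/27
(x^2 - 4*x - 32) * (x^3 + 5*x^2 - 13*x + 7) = x^5 + x^4 - 65*x^3 - 101*x^2 + 388*x - 224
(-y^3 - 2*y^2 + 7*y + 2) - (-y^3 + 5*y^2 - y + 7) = -7*y^2 + 8*y - 5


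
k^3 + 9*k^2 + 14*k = k*(k + 2)*(k + 7)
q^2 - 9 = (q - 3)*(q + 3)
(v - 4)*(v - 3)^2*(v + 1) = v^4 - 9*v^3 + 23*v^2 - 3*v - 36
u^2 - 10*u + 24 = (u - 6)*(u - 4)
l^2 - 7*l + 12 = (l - 4)*(l - 3)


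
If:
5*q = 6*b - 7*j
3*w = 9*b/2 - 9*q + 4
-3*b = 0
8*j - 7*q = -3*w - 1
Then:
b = 0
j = -25/152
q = 35/152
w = 293/456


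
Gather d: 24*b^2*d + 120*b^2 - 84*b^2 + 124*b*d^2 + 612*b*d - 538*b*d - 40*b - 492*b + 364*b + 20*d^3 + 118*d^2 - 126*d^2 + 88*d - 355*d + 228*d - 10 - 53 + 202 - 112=36*b^2 - 168*b + 20*d^3 + d^2*(124*b - 8) + d*(24*b^2 + 74*b - 39) + 27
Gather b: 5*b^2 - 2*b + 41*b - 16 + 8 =5*b^2 + 39*b - 8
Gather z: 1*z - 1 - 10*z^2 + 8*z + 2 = -10*z^2 + 9*z + 1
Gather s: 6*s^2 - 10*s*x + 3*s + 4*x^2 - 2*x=6*s^2 + s*(3 - 10*x) + 4*x^2 - 2*x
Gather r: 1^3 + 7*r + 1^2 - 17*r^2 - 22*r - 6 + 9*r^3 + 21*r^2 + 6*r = 9*r^3 + 4*r^2 - 9*r - 4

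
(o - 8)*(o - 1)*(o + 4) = o^3 - 5*o^2 - 28*o + 32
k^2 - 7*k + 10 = (k - 5)*(k - 2)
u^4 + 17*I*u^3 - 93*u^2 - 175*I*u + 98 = (u + I)*(u + 2*I)*(u + 7*I)^2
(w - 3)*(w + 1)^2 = w^3 - w^2 - 5*w - 3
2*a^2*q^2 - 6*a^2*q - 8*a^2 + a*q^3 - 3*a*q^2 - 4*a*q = (2*a + q)*(q - 4)*(a*q + a)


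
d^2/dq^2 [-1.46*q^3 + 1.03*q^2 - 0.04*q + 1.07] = 2.06 - 8.76*q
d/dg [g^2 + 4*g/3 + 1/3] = 2*g + 4/3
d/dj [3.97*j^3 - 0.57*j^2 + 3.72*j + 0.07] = 11.91*j^2 - 1.14*j + 3.72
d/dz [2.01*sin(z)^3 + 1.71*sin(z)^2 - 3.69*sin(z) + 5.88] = (6.03*sin(z)^2 + 3.42*sin(z) - 3.69)*cos(z)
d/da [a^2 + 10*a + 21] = 2*a + 10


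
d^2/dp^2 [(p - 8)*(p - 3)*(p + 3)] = 6*p - 16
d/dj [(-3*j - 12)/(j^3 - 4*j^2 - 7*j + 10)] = 6*(j^3 + 4*j^2 - 16*j - 19)/(j^6 - 8*j^5 + 2*j^4 + 76*j^3 - 31*j^2 - 140*j + 100)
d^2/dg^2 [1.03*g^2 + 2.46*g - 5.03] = 2.06000000000000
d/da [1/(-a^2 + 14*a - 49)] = 2*(a - 7)/(a^2 - 14*a + 49)^2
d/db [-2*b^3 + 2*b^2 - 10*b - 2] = -6*b^2 + 4*b - 10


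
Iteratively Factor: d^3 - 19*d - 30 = (d - 5)*(d^2 + 5*d + 6) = (d - 5)*(d + 2)*(d + 3)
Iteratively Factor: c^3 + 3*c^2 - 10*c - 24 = (c + 4)*(c^2 - c - 6) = (c - 3)*(c + 4)*(c + 2)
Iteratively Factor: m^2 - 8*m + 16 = (m - 4)*(m - 4)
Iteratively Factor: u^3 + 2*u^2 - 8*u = (u)*(u^2 + 2*u - 8) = u*(u + 4)*(u - 2)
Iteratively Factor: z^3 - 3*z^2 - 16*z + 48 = (z + 4)*(z^2 - 7*z + 12) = (z - 3)*(z + 4)*(z - 4)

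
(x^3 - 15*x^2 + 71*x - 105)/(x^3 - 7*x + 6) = (x^3 - 15*x^2 + 71*x - 105)/(x^3 - 7*x + 6)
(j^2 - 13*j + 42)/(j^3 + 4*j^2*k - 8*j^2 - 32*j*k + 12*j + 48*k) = (j - 7)/(j^2 + 4*j*k - 2*j - 8*k)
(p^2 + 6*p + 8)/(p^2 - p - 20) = (p + 2)/(p - 5)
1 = 1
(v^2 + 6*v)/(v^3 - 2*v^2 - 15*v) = (v + 6)/(v^2 - 2*v - 15)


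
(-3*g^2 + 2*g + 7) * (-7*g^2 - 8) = 21*g^4 - 14*g^3 - 25*g^2 - 16*g - 56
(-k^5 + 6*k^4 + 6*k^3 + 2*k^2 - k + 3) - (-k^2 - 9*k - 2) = -k^5 + 6*k^4 + 6*k^3 + 3*k^2 + 8*k + 5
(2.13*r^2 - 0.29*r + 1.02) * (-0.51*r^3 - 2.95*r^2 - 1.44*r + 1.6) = -1.0863*r^5 - 6.1356*r^4 - 2.7319*r^3 + 0.8166*r^2 - 1.9328*r + 1.632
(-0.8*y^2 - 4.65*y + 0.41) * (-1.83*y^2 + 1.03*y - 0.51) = 1.464*y^4 + 7.6855*y^3 - 5.1318*y^2 + 2.7938*y - 0.2091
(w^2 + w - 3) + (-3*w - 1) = w^2 - 2*w - 4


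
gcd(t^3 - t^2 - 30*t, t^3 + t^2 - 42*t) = t^2 - 6*t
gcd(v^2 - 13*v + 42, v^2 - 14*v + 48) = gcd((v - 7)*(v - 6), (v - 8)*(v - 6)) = v - 6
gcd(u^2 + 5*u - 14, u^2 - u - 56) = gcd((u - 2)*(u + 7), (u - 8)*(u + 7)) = u + 7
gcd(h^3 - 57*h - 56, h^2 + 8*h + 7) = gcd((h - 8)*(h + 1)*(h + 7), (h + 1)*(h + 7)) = h^2 + 8*h + 7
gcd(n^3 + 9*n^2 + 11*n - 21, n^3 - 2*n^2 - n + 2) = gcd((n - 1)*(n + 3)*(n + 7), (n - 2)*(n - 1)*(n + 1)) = n - 1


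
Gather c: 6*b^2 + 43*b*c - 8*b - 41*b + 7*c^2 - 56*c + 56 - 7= 6*b^2 - 49*b + 7*c^2 + c*(43*b - 56) + 49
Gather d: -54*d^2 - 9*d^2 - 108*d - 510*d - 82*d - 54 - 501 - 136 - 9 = -63*d^2 - 700*d - 700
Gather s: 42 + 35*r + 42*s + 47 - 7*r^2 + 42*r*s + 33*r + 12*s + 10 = -7*r^2 + 68*r + s*(42*r + 54) + 99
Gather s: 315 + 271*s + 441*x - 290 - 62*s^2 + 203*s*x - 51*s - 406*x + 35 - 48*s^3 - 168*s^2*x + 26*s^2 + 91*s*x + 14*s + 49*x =-48*s^3 + s^2*(-168*x - 36) + s*(294*x + 234) + 84*x + 60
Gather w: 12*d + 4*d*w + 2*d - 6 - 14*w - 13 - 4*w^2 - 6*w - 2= 14*d - 4*w^2 + w*(4*d - 20) - 21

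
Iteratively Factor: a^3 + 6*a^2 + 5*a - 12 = (a + 4)*(a^2 + 2*a - 3) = (a - 1)*(a + 4)*(a + 3)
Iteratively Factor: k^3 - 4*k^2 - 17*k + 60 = (k - 3)*(k^2 - k - 20) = (k - 5)*(k - 3)*(k + 4)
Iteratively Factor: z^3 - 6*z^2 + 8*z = (z - 2)*(z^2 - 4*z) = z*(z - 2)*(z - 4)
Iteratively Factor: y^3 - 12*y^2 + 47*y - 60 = (y - 3)*(y^2 - 9*y + 20) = (y - 5)*(y - 3)*(y - 4)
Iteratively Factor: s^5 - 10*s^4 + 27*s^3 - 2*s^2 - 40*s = (s - 4)*(s^4 - 6*s^3 + 3*s^2 + 10*s) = (s - 5)*(s - 4)*(s^3 - s^2 - 2*s) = (s - 5)*(s - 4)*(s - 2)*(s^2 + s) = (s - 5)*(s - 4)*(s - 2)*(s + 1)*(s)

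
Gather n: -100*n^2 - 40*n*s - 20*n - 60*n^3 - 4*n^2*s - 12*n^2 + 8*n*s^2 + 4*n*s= -60*n^3 + n^2*(-4*s - 112) + n*(8*s^2 - 36*s - 20)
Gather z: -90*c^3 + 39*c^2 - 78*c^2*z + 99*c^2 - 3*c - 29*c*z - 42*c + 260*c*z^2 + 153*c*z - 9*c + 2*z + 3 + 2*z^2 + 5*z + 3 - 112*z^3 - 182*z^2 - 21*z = -90*c^3 + 138*c^2 - 54*c - 112*z^3 + z^2*(260*c - 180) + z*(-78*c^2 + 124*c - 14) + 6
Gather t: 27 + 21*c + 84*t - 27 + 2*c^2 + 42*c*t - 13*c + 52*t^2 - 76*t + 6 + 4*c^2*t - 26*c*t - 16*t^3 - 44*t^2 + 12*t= 2*c^2 + 8*c - 16*t^3 + 8*t^2 + t*(4*c^2 + 16*c + 20) + 6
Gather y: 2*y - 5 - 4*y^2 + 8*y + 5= -4*y^2 + 10*y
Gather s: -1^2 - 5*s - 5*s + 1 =-10*s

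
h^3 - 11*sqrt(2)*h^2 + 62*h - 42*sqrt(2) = (h - 7*sqrt(2))*(h - 3*sqrt(2))*(h - sqrt(2))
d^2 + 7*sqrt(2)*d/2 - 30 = (d - 5*sqrt(2)/2)*(d + 6*sqrt(2))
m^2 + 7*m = m*(m + 7)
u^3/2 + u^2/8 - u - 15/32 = (u/2 + 1/4)*(u - 3/2)*(u + 5/4)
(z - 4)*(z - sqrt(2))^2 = z^3 - 4*z^2 - 2*sqrt(2)*z^2 + 2*z + 8*sqrt(2)*z - 8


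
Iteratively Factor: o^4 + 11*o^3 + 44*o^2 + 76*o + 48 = (o + 3)*(o^3 + 8*o^2 + 20*o + 16) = (o + 2)*(o + 3)*(o^2 + 6*o + 8) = (o + 2)^2*(o + 3)*(o + 4)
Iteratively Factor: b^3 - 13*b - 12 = (b - 4)*(b^2 + 4*b + 3) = (b - 4)*(b + 3)*(b + 1)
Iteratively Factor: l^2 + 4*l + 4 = (l + 2)*(l + 2)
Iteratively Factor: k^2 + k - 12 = (k + 4)*(k - 3)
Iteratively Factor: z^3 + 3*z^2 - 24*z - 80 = (z + 4)*(z^2 - z - 20) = (z + 4)^2*(z - 5)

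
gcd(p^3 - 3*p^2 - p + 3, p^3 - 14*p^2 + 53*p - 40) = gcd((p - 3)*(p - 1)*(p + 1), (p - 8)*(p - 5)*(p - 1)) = p - 1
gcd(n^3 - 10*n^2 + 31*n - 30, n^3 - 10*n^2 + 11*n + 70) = n - 5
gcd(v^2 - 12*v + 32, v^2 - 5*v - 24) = v - 8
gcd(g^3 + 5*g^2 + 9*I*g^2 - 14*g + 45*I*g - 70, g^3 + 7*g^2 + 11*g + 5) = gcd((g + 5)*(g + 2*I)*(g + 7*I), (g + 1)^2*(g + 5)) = g + 5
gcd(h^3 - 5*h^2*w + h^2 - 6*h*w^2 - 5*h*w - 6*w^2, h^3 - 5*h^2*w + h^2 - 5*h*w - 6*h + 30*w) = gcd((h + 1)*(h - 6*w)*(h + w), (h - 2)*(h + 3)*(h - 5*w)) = 1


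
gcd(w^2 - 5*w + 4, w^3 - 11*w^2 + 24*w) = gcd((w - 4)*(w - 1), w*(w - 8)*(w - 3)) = 1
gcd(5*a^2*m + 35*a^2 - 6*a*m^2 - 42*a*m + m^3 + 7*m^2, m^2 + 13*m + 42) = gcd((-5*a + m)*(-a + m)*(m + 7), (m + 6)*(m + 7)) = m + 7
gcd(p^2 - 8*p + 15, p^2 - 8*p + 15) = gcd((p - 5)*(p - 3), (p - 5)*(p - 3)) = p^2 - 8*p + 15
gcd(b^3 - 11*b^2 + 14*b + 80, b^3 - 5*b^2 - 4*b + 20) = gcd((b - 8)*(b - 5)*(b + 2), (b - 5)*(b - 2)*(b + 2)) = b^2 - 3*b - 10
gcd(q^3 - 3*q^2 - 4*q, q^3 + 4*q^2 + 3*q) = q^2 + q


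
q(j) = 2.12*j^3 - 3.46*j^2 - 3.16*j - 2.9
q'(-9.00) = 574.28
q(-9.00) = -1800.20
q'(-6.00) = 267.32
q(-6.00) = -566.42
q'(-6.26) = 289.39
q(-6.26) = -638.77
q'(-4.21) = 138.70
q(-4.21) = -209.11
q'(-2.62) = 58.63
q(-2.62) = -56.50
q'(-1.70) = 26.98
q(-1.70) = -17.94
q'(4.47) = 92.99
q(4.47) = 103.19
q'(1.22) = -2.14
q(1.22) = -8.06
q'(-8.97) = 570.64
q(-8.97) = -1783.03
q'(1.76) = 4.36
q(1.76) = -7.62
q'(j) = 6.36*j^2 - 6.92*j - 3.16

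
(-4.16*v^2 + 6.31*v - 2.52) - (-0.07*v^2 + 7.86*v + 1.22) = -4.09*v^2 - 1.55*v - 3.74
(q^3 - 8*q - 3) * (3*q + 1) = 3*q^4 + q^3 - 24*q^2 - 17*q - 3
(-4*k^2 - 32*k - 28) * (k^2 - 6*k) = -4*k^4 - 8*k^3 + 164*k^2 + 168*k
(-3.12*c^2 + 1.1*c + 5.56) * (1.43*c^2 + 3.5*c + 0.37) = -4.4616*c^4 - 9.347*c^3 + 10.6464*c^2 + 19.867*c + 2.0572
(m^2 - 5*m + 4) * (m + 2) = m^3 - 3*m^2 - 6*m + 8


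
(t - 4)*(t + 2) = t^2 - 2*t - 8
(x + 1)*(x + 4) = x^2 + 5*x + 4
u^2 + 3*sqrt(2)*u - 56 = (u - 4*sqrt(2))*(u + 7*sqrt(2))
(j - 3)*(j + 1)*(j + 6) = j^3 + 4*j^2 - 15*j - 18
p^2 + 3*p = p*(p + 3)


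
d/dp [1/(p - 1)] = -1/(p - 1)^2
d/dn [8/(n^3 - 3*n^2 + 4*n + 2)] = 8*(-3*n^2 + 6*n - 4)/(n^3 - 3*n^2 + 4*n + 2)^2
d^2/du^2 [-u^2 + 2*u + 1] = -2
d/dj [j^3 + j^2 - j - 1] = 3*j^2 + 2*j - 1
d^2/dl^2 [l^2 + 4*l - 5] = 2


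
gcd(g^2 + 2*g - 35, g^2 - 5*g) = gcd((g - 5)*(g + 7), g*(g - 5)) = g - 5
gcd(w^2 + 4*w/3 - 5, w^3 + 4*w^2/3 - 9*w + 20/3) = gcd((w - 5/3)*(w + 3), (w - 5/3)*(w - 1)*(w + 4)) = w - 5/3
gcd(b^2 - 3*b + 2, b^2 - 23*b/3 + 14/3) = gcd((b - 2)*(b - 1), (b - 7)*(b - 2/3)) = 1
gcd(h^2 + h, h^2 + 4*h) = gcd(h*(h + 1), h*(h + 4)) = h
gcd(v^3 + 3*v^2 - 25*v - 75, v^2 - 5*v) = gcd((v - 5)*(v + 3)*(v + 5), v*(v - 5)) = v - 5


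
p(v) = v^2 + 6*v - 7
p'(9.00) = 24.00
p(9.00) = 128.00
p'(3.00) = 12.00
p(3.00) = 20.00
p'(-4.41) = -2.82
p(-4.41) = -14.01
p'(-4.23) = -2.46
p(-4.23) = -14.49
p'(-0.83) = 4.34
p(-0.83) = -11.29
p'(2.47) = 10.94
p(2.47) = 13.92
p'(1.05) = 8.10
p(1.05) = 0.40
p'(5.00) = 16.00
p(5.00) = 48.00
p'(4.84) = 15.68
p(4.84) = 45.47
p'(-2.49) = 1.02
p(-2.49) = -15.74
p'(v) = 2*v + 6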